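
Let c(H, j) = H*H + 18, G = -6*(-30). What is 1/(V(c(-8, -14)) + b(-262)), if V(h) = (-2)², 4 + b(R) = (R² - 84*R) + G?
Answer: 1/90832 ≈ 1.1009e-5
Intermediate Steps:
G = 180
b(R) = 176 + R² - 84*R (b(R) = -4 + ((R² - 84*R) + 180) = -4 + (180 + R² - 84*R) = 176 + R² - 84*R)
c(H, j) = 18 + H² (c(H, j) = H² + 18 = 18 + H²)
V(h) = 4
1/(V(c(-8, -14)) + b(-262)) = 1/(4 + (176 + (-262)² - 84*(-262))) = 1/(4 + (176 + 68644 + 22008)) = 1/(4 + 90828) = 1/90832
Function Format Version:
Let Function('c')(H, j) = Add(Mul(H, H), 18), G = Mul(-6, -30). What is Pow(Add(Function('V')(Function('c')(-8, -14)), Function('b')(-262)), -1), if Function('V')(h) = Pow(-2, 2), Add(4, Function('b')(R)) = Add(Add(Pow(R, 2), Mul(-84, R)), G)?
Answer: Rational(1, 90832) ≈ 1.1009e-5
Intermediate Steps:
G = 180
Function('b')(R) = Add(176, Pow(R, 2), Mul(-84, R)) (Function('b')(R) = Add(-4, Add(Add(Pow(R, 2), Mul(-84, R)), 180)) = Add(-4, Add(180, Pow(R, 2), Mul(-84, R))) = Add(176, Pow(R, 2), Mul(-84, R)))
Function('c')(H, j) = Add(18, Pow(H, 2)) (Function('c')(H, j) = Add(Pow(H, 2), 18) = Add(18, Pow(H, 2)))
Function('V')(h) = 4
Pow(Add(Function('V')(Function('c')(-8, -14)), Function('b')(-262)), -1) = Pow(Add(4, Add(176, Pow(-262, 2), Mul(-84, -262))), -1) = Pow(Add(4, Add(176, 68644, 22008)), -1) = Pow(Add(4, 90828), -1) = Pow(90832, -1) = Rational(1, 90832)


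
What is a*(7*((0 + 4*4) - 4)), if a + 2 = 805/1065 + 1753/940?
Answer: 870023/16685 ≈ 52.144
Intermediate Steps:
a = 124289/200220 (a = -2 + (805/1065 + 1753/940) = -2 + (805*(1/1065) + 1753*(1/940)) = -2 + (161/213 + 1753/940) = -2 + 524729/200220 = 124289/200220 ≈ 0.62076)
a*(7*((0 + 4*4) - 4)) = 124289*(7*((0 + 4*4) - 4))/200220 = 124289*(7*((0 + 16) - 4))/200220 = 124289*(7*(16 - 4))/200220 = 124289*(7*12)/200220 = (124289/200220)*84 = 870023/16685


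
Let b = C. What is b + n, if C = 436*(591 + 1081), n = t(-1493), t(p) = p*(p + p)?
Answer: 5187090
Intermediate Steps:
t(p) = 2*p**2 (t(p) = p*(2*p) = 2*p**2)
n = 4458098 (n = 2*(-1493)**2 = 2*2229049 = 4458098)
C = 728992 (C = 436*1672 = 728992)
b = 728992
b + n = 728992 + 4458098 = 5187090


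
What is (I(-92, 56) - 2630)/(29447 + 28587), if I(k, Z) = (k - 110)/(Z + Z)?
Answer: -147381/3249904 ≈ -0.045349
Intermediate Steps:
I(k, Z) = (-110 + k)/(2*Z) (I(k, Z) = (-110 + k)/((2*Z)) = (-110 + k)*(1/(2*Z)) = (-110 + k)/(2*Z))
(I(-92, 56) - 2630)/(29447 + 28587) = ((1/2)*(-110 - 92)/56 - 2630)/(29447 + 28587) = ((1/2)*(1/56)*(-202) - 2630)/58034 = (-101/56 - 2630)*(1/58034) = -147381/56*1/58034 = -147381/3249904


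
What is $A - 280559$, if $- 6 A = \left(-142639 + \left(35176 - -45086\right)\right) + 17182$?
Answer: $- \frac{546053}{2} \approx -2.7303 \cdot 10^{5}$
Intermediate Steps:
$A = \frac{15065}{2}$ ($A = - \frac{\left(-142639 + \left(35176 - -45086\right)\right) + 17182}{6} = - \frac{\left(-142639 + \left(35176 + 45086\right)\right) + 17182}{6} = - \frac{\left(-142639 + 80262\right) + 17182}{6} = - \frac{-62377 + 17182}{6} = \left(- \frac{1}{6}\right) \left(-45195\right) = \frac{15065}{2} \approx 7532.5$)
$A - 280559 = \frac{15065}{2} - 280559 = - \frac{546053}{2}$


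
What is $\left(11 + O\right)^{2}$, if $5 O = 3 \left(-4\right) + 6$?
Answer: $\frac{2401}{25} \approx 96.04$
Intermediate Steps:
$O = - \frac{6}{5}$ ($O = \frac{3 \left(-4\right) + 6}{5} = \frac{-12 + 6}{5} = \frac{1}{5} \left(-6\right) = - \frac{6}{5} \approx -1.2$)
$\left(11 + O\right)^{2} = \left(11 - \frac{6}{5}\right)^{2} = \left(\frac{49}{5}\right)^{2} = \frac{2401}{25}$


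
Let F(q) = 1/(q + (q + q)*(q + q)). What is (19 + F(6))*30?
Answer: 2851/5 ≈ 570.20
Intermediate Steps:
F(q) = 1/(q + 4*q²) (F(q) = 1/(q + (2*q)*(2*q)) = 1/(q + 4*q²))
(19 + F(6))*30 = (19 + 1/(6*(1 + 4*6)))*30 = (19 + 1/(6*(1 + 24)))*30 = (19 + (⅙)/25)*30 = (19 + (⅙)*(1/25))*30 = (19 + 1/150)*30 = (2851/150)*30 = 2851/5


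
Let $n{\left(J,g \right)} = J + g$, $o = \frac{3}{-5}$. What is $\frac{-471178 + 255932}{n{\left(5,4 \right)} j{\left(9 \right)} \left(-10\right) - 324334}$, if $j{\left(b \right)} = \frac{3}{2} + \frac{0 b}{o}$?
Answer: $\frac{215246}{324469} \approx 0.66338$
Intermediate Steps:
$o = - \frac{3}{5}$ ($o = 3 \left(- \frac{1}{5}\right) = - \frac{3}{5} \approx -0.6$)
$j{\left(b \right)} = \frac{3}{2}$ ($j{\left(b \right)} = \frac{3}{2} + \frac{0 b}{- \frac{3}{5}} = 3 \cdot \frac{1}{2} + 0 \left(- \frac{5}{3}\right) = \frac{3}{2} + 0 = \frac{3}{2}$)
$\frac{-471178 + 255932}{n{\left(5,4 \right)} j{\left(9 \right)} \left(-10\right) - 324334} = \frac{-471178 + 255932}{\left(5 + 4\right) \frac{3}{2} \left(-10\right) - 324334} = - \frac{215246}{9 \cdot \frac{3}{2} \left(-10\right) - 324334} = - \frac{215246}{\frac{27}{2} \left(-10\right) - 324334} = - \frac{215246}{-135 - 324334} = - \frac{215246}{-324469} = \left(-215246\right) \left(- \frac{1}{324469}\right) = \frac{215246}{324469}$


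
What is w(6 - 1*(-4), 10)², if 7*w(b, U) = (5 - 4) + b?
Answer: 121/49 ≈ 2.4694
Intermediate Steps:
w(b, U) = ⅐ + b/7 (w(b, U) = ((5 - 4) + b)/7 = (1 + b)/7 = ⅐ + b/7)
w(6 - 1*(-4), 10)² = (⅐ + (6 - 1*(-4))/7)² = (⅐ + (6 + 4)/7)² = (⅐ + (⅐)*10)² = (⅐ + 10/7)² = (11/7)² = 121/49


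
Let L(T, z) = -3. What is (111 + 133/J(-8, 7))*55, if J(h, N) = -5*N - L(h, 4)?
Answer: 188045/32 ≈ 5876.4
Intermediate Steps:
J(h, N) = 3 - 5*N (J(h, N) = -5*N - 1*(-3) = -5*N + 3 = 3 - 5*N)
(111 + 133/J(-8, 7))*55 = (111 + 133/(3 - 5*7))*55 = (111 + 133/(3 - 35))*55 = (111 + 133/(-32))*55 = (111 + 133*(-1/32))*55 = (111 - 133/32)*55 = (3419/32)*55 = 188045/32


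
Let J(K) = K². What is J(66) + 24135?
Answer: 28491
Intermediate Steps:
J(66) + 24135 = 66² + 24135 = 4356 + 24135 = 28491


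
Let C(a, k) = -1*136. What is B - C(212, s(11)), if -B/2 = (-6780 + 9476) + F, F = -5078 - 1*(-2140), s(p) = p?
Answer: 620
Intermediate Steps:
F = -2938 (F = -5078 + 2140 = -2938)
C(a, k) = -136
B = 484 (B = -2*((-6780 + 9476) - 2938) = -2*(2696 - 2938) = -2*(-242) = 484)
B - C(212, s(11)) = 484 - 1*(-136) = 484 + 136 = 620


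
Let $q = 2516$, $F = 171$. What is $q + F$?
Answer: $2687$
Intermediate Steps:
$q + F = 2516 + 171 = 2687$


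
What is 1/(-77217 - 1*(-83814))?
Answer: 1/6597 ≈ 0.00015158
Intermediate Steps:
1/(-77217 - 1*(-83814)) = 1/(-77217 + 83814) = 1/6597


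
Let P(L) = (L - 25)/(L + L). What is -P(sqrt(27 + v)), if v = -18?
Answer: 11/3 ≈ 3.6667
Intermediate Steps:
P(L) = (-25 + L)/(2*L) (P(L) = (-25 + L)/((2*L)) = (-25 + L)*(1/(2*L)) = (-25 + L)/(2*L))
-P(sqrt(27 + v)) = -(-25 + sqrt(27 - 18))/(2*(sqrt(27 - 18))) = -(-25 + sqrt(9))/(2*(sqrt(9))) = -(-25 + 3)/(2*3) = -(-22)/(2*3) = -1*(-11/3) = 11/3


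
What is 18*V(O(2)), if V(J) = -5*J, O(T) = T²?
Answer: -360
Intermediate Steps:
18*V(O(2)) = 18*(-5*2²) = 18*(-5*4) = 18*(-20) = -360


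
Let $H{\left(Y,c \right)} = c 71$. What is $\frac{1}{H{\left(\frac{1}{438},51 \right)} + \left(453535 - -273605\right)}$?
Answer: $\frac{1}{730761} \approx 1.3684 \cdot 10^{-6}$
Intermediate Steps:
$H{\left(Y,c \right)} = 71 c$
$\frac{1}{H{\left(\frac{1}{438},51 \right)} + \left(453535 - -273605\right)} = \frac{1}{71 \cdot 51 + \left(453535 - -273605\right)} = \frac{1}{3621 + \left(453535 + 273605\right)} = \frac{1}{3621 + 727140} = \frac{1}{730761}$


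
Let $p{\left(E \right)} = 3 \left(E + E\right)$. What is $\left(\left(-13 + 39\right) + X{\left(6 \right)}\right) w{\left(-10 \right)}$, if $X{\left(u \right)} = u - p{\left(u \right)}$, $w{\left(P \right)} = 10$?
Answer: $-40$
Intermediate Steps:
$p{\left(E \right)} = 6 E$ ($p{\left(E \right)} = 3 \cdot 2 E = 6 E$)
$X{\left(u \right)} = - 5 u$ ($X{\left(u \right)} = u - 6 u = - 5 u$)
$\left(\left(-13 + 39\right) + X{\left(6 \right)}\right) w{\left(-10 \right)} = \left(\left(-13 + 39\right) - 30\right) 10 = \left(26 - 30\right) 10 = \left(-4\right) 10 = -40$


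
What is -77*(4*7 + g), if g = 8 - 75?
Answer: 3003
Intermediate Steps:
g = -67
-77*(4*7 + g) = -77*(4*7 - 67) = -77*(28 - 67) = -77*(-39) = 3003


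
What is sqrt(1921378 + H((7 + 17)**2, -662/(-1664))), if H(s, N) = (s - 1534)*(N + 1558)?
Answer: 5*sqrt(185357198)/104 ≈ 654.55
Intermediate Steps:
H(s, N) = (-1534 + s)*(1558 + N)
sqrt(1921378 + H((7 + 17)**2, -662/(-1664))) = sqrt(1921378 + (-2389972 - (-1015508)/(-1664) + 1558*(7 + 17)**2 + (-662/(-1664))*(7 + 17)**2)) = sqrt(1921378 + (-2389972 - (-1015508)*(-1)/1664 + 1558*24**2 - 662*(-1/1664)*24**2)) = sqrt(1921378 + (-2389972 - 1534*331/832 + 1558*576 + (331/832)*576)) = sqrt(1921378 + (-2389972 - 19529/32 + 897408 + 2979/13)) = sqrt(1921378 - 621065173/416) = sqrt(178228075/416) = 5*sqrt(185357198)/104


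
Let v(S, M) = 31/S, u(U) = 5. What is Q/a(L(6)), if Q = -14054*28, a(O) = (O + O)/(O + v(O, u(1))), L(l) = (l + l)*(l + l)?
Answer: -1021507963/5184 ≈ -1.9705e+5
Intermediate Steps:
L(l) = 4*l² (L(l) = (2*l)*(2*l) = 4*l²)
a(O) = 2*O/(O + 31/O) (a(O) = (O + O)/(O + 31/O) = (2*O)/(O + 31/O) = 2*O/(O + 31/O))
Q = -393512
Q/a(L(6)) = -393512/(2*(4*6²)²/(31 + (4*6²)²)) = -393512/(2*(4*36)²/(31 + (4*36)²)) = -393512/(2*144²/(31 + 144²)) = -393512/(2*20736/(31 + 20736)) = -393512/(2*20736/20767) = -393512/(2*20736*(1/20767)) = -393512/41472/20767 = -393512*20767/41472 = -1021507963/5184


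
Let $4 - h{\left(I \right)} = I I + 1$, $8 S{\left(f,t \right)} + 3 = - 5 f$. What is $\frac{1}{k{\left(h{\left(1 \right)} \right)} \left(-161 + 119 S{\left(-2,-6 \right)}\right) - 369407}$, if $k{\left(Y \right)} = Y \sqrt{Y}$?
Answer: $- \frac{2955256}{1091692046167} + \frac{910 \sqrt{2}}{1091692046167} \approx -2.7059 \cdot 10^{-6}$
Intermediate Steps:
$S{\left(f,t \right)} = - \frac{3}{8} - \frac{5 f}{8}$ ($S{\left(f,t \right)} = - \frac{3}{8} + \frac{\left(-5\right) f}{8} = - \frac{3}{8} - \frac{5 f}{8}$)
$h{\left(I \right)} = 3 - I^{2}$ ($h{\left(I \right)} = 4 - \left(I I + 1\right) = 4 - \left(I^{2} + 1\right) = 4 - \left(1 + I^{2}\right) = 3 - I^{2}$)
$k{\left(Y \right)} = Y^{\frac{3}{2}}$
$\frac{1}{k{\left(h{\left(1 \right)} \right)} \left(-161 + 119 S{\left(-2,-6 \right)}\right) - 369407} = \frac{1}{\left(3 - 1^{2}\right)^{\frac{3}{2}} \left(-161 + 119 \left(- \frac{3}{8} - - \frac{5}{4}\right)\right) - 369407} = \frac{1}{\left(3 - 1\right)^{\frac{3}{2}} \left(-161 + 119 \left(- \frac{3}{8} + \frac{5}{4}\right)\right) - 369407} = \frac{1}{\left(3 - 1\right)^{\frac{3}{2}} \left(-161 + 119 \cdot \frac{7}{8}\right) - 369407} = \frac{1}{2^{\frac{3}{2}} \left(-161 + \frac{833}{8}\right) - 369407} = \frac{1}{2 \sqrt{2} \left(- \frac{455}{8}\right) - 369407} = \frac{1}{- \frac{455 \sqrt{2}}{4} - 369407} = \frac{1}{-369407 - \frac{455 \sqrt{2}}{4}}$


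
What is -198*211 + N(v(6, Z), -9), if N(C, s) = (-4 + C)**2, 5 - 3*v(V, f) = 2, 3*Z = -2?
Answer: -41769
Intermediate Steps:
Z = -2/3 (Z = (1/3)*(-2) = -2/3 ≈ -0.66667)
v(V, f) = 1 (v(V, f) = 5/3 - 1/3*2 = 5/3 - 2/3 = 1)
-198*211 + N(v(6, Z), -9) = -198*211 + (-4 + 1)**2 = -41778 + (-3)**2 = -41778 + 9 = -41769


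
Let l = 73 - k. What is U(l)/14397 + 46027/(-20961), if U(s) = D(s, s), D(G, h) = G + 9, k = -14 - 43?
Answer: -219912380/100591839 ≈ -2.1862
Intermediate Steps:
k = -57
l = 130 (l = 73 - 1*(-57) = 73 + 57 = 130)
D(G, h) = 9 + G
U(s) = 9 + s
U(l)/14397 + 46027/(-20961) = (9 + 130)/14397 + 46027/(-20961) = 139*(1/14397) + 46027*(-1/20961) = 139/14397 - 46027/20961 = -219912380/100591839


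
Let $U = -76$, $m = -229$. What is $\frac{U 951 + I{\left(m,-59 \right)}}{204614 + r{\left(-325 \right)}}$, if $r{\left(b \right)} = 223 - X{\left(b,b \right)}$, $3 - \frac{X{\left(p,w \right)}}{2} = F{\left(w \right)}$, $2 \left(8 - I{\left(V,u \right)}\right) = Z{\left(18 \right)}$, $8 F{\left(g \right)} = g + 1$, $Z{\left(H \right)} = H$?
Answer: $- \frac{72277}{204750} \approx -0.353$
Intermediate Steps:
$F{\left(g \right)} = \frac{1}{8} + \frac{g}{8}$ ($F{\left(g \right)} = \frac{g + 1}{8} = \frac{1 + g}{8} = \frac{1}{8} + \frac{g}{8}$)
$I{\left(V,u \right)} = -1$ ($I{\left(V,u \right)} = 8 - 9 = -1$)
$X{\left(p,w \right)} = \frac{23}{4} - \frac{w}{4}$ ($X{\left(p,w \right)} = 6 - 2 \left(\frac{1}{8} + \frac{w}{8}\right) = 6 - \left(\frac{1}{4} + \frac{w}{4}\right) = \frac{23}{4} - \frac{w}{4}$)
$r{\left(b \right)} = \frac{869}{4} + \frac{b}{4}$ ($r{\left(b \right)} = 223 - \left(\frac{23}{4} - \frac{b}{4}\right) = 223 + \left(- \frac{23}{4} + \frac{b}{4}\right) = \frac{869}{4} + \frac{b}{4}$)
$\frac{U 951 + I{\left(m,-59 \right)}}{204614 + r{\left(-325 \right)}} = \frac{\left(-76\right) 951 - 1}{204614 + \left(\frac{869}{4} + \frac{1}{4} \left(-325\right)\right)} = \frac{-72276 - 1}{204614 + \left(\frac{869}{4} - \frac{325}{4}\right)} = - \frac{72277}{204614 + 136} = - \frac{72277}{204750}$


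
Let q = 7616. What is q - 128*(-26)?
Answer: 10944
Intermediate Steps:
q - 128*(-26) = 7616 - 128*(-26) = 7616 - 1*(-3328) = 7616 + 3328 = 10944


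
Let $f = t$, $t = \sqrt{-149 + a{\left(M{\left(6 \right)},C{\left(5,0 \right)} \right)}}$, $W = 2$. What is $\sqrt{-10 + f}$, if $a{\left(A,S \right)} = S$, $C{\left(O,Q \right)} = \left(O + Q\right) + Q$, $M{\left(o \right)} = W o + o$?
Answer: $\sqrt{-10 + 12 i} \approx 1.6764 + 3.5791 i$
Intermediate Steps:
$M{\left(o \right)} = 3 o$ ($M{\left(o \right)} = 2 o + o = 3 o$)
$C{\left(O,Q \right)} = O + 2 Q$
$t = 12 i$ ($t = \sqrt{-149 + \left(5 + 2 \cdot 0\right)} = \sqrt{-149 + \left(5 + 0\right)} = \sqrt{-149 + 5} = \sqrt{-144} = 12 i \approx 12.0 i$)
$f = 12 i \approx 12.0 i$
$\sqrt{-10 + f} = \sqrt{-10 + 12 i}$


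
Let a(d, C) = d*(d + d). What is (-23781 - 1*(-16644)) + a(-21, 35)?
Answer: -6255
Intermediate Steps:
a(d, C) = 2*d**2 (a(d, C) = d*(2*d) = 2*d**2)
(-23781 - 1*(-16644)) + a(-21, 35) = (-23781 - 1*(-16644)) + 2*(-21)**2 = (-23781 + 16644) + 2*441 = -7137 + 882 = -6255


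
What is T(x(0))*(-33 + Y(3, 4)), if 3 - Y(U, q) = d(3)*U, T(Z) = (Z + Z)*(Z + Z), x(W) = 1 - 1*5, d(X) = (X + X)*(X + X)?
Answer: -8832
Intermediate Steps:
d(X) = 4*X**2 (d(X) = (2*X)*(2*X) = 4*X**2)
x(W) = -4 (x(W) = 1 - 5 = -4)
T(Z) = 4*Z**2 (T(Z) = (2*Z)*(2*Z) = 4*Z**2)
Y(U, q) = 3 - 36*U (Y(U, q) = 3 - 4*3**2*U = 3 - 4*9*U = 3 - 36*U)
T(x(0))*(-33 + Y(3, 4)) = (4*(-4)**2)*(-33 + (3 - 36*3)) = (4*16)*(-33 + (3 - 108)) = 64*(-33 - 105) = 64*(-138) = -8832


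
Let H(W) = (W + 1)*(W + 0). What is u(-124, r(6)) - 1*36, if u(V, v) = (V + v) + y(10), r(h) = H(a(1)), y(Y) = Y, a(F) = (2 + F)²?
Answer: -60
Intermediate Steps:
H(W) = W*(1 + W) (H(W) = (1 + W)*W = W*(1 + W))
r(h) = 90 (r(h) = (2 + 1)²*(1 + (2 + 1)²) = 3²*(1 + 3²) = 9*(1 + 9) = 9*10 = 90)
u(V, v) = 10 + V + v (u(V, v) = (V + v) + 10 = 10 + V + v)
u(-124, r(6)) - 1*36 = (10 - 124 + 90) - 1*36 = -24 - 36 = -60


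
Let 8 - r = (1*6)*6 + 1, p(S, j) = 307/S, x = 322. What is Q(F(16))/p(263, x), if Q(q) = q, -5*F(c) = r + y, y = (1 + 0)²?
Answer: 7364/1535 ≈ 4.7974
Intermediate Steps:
r = -29 (r = 8 - ((1*6)*6 + 1) = 8 - (6*6 + 1) = 8 - (36 + 1) = 8 - 1*37 = 8 - 37 = -29)
y = 1 (y = 1² = 1)
F(c) = 28/5 (F(c) = -(-29 + 1)/5 = -⅕*(-28) = 28/5)
Q(F(16))/p(263, x) = 28/(5*((307/263))) = 28/(5*((307*(1/263)))) = 28/(5*(307/263)) = (28/5)*(263/307) = 7364/1535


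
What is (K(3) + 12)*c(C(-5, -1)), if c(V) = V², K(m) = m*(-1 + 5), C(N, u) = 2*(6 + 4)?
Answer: 9600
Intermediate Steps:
C(N, u) = 20 (C(N, u) = 2*10 = 20)
K(m) = 4*m (K(m) = m*4 = 4*m)
(K(3) + 12)*c(C(-5, -1)) = (4*3 + 12)*20² = (12 + 12)*400 = 24*400 = 9600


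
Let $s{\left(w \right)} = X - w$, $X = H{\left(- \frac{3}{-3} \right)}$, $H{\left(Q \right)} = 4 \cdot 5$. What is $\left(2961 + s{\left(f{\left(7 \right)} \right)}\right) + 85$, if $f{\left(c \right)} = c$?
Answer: $3059$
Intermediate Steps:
$H{\left(Q \right)} = 20$
$X = 20$
$s{\left(w \right)} = 20 - w$
$\left(2961 + s{\left(f{\left(7 \right)} \right)}\right) + 85 = \left(2961 + \left(20 - 7\right)\right) + 85 = \left(2961 + 13\right) + 85 = 2974 + 85 = 3059$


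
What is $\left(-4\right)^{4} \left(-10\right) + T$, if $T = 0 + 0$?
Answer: $-2560$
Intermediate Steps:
$T = 0$
$\left(-4\right)^{4} \left(-10\right) + T = \left(-4\right)^{4} \left(-10\right) + 0 = 256 \left(-10\right) + 0 = -2560 + 0 = -2560$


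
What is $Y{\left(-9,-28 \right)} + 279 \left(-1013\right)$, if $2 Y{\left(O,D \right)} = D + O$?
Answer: $- \frac{565291}{2} \approx -2.8265 \cdot 10^{5}$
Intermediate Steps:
$Y{\left(O,D \right)} = \frac{D}{2} + \frac{O}{2}$ ($Y{\left(O,D \right)} = \frac{D + O}{2} = \frac{D}{2} + \frac{O}{2}$)
$Y{\left(-9,-28 \right)} + 279 \left(-1013\right) = \left(\frac{1}{2} \left(-28\right) + \frac{1}{2} \left(-9\right)\right) + 279 \left(-1013\right) = \left(-14 - \frac{9}{2}\right) - 282627 = - \frac{37}{2} - 282627 = - \frac{565291}{2}$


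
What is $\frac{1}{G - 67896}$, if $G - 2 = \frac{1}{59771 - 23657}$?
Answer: $- \frac{36114}{2451923915} \approx -1.4729 \cdot 10^{-5}$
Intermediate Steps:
$G = \frac{72229}{36114}$ ($G = 2 + \frac{1}{59771 - 23657} = 2 + \frac{1}{36114} = \frac{72229}{36114} \approx 2.0$)
$\frac{1}{G - 67896} = \frac{1}{\frac{72229}{36114} - 67896} = \frac{1}{- \frac{2451923915}{36114}} = - \frac{36114}{2451923915}$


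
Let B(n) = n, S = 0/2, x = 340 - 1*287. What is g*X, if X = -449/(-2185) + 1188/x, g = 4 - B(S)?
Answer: 10478308/115805 ≈ 90.482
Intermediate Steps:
x = 53 (x = 340 - 287 = 53)
S = 0 (S = 0*(½) = 0)
g = 4 (g = 4 - 1*0 = 4 + 0 = 4)
X = 2619577/115805 (X = -449/(-2185) + 1188/53 = -449*(-1/2185) + 1188*(1/53) = 449/2185 + 1188/53 = 2619577/115805 ≈ 22.621)
g*X = 4*(2619577/115805) = 10478308/115805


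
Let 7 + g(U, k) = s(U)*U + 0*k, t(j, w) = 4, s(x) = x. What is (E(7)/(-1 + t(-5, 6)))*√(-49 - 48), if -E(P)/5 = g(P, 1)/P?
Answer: -10*I*√97 ≈ -98.489*I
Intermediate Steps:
g(U, k) = -7 + U² (g(U, k) = -7 + (U*U + 0*k) = -7 + (U² + 0) = -7 + U²)
E(P) = -5*(-7 + P²)/P
(E(7)/(-1 + t(-5, 6)))*√(-49 - 48) = ((-5*7 + 35/7)/(-1 + 4))*√(-49 - 48) = ((-35 + 35*(⅐))/3)*√(-97) = ((-35 + 5)/3)*(I*√97) = ((⅓)*(-30))*(I*√97) = -10*I*√97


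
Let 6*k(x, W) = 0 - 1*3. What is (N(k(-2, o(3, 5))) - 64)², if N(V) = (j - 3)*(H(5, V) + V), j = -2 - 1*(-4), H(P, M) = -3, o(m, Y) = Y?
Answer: 14641/4 ≈ 3660.3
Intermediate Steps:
j = 2 (j = -2 + 4 = 2)
k(x, W) = -½ (k(x, W) = (0 - 1*3)/6 = (0 - 3)/6 = (⅙)*(-3) = -½)
N(V) = 3 - V (N(V) = (2 - 3)*(-3 + V) = -(-3 + V) = 3 - V)
(N(k(-2, o(3, 5))) - 64)² = ((3 - 1*(-½)) - 64)² = ((3 + ½) - 64)² = (7/2 - 64)² = (-121/2)² = 14641/4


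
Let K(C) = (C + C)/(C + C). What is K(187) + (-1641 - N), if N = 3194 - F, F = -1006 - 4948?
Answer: -10788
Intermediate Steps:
F = -5954
N = 9148 (N = 3194 - 1*(-5954) = 3194 + 5954 = 9148)
K(C) = 1 (K(C) = (2*C)/((2*C)) = (2*C)*(1/(2*C)) = 1)
K(187) + (-1641 - N) = 1 + (-1641 - 1*9148) = 1 + (-1641 - 9148) = 1 - 10789 = -10788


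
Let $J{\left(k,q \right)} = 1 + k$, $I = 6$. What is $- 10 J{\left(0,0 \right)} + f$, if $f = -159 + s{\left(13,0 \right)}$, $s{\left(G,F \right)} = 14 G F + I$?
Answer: $-163$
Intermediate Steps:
$s{\left(G,F \right)} = 6 + 14 F G$ ($s{\left(G,F \right)} = 14 G F + 6 = 14 F G + 6 = 6 + 14 F G$)
$f = -153$ ($f = -159 + \left(6 + 14 \cdot 0 \cdot 13\right) = -159 + \left(6 + 0\right) = -159 + 6 = -153$)
$- 10 J{\left(0,0 \right)} + f = - 10 \left(1 + 0\right) - 153 = \left(-10\right) 1 - 153 = -10 - 153 = -163$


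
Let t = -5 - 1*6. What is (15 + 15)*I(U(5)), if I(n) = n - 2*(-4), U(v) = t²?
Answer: 3870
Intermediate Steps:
t = -11 (t = -5 - 6 = -11)
U(v) = 121 (U(v) = (-11)² = 121)
I(n) = 8 + n (I(n) = n + 8 = 8 + n)
(15 + 15)*I(U(5)) = (15 + 15)*(8 + 121) = 30*129 = 3870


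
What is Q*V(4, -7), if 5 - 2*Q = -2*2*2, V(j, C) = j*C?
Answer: -182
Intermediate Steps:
V(j, C) = C*j
Q = 13/2 (Q = 5/2 - (-2*2)*2/2 = 5/2 - (-2)*2 = 5/2 - ½*(-8) = 5/2 + 4 = 13/2 ≈ 6.5000)
Q*V(4, -7) = 13*(-7*4)/2 = (13/2)*(-28) = -182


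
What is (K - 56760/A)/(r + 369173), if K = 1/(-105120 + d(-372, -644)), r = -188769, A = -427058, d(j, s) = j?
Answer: 2993649431/4063708571152272 ≈ 7.3668e-7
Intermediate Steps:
K = -1/105492 (K = 1/(-105120 - 372) = 1/(-105492) = -1/105492 ≈ -9.4794e-6)
(K - 56760/A)/(r + 369173) = (-1/105492 - 56760/(-427058))/(-188769 + 369173) = (-1/105492 - 56760*(-1/427058))/180404 = (-1/105492 + 28380/213529)*(1/180404) = (2993649431/22525601268)*(1/180404) = 2993649431/4063708571152272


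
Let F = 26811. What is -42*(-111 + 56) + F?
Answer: 29121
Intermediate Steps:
-42*(-111 + 56) + F = -42*(-111 + 56) + 26811 = -42*(-55) + 26811 = 2310 + 26811 = 29121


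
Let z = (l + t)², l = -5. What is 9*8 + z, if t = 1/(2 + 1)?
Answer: 844/9 ≈ 93.778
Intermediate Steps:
t = ⅓ (t = 1/3 = ⅓ ≈ 0.33333)
z = 196/9 (z = (-5 + ⅓)² = (-14/3)² = 196/9 ≈ 21.778)
9*8 + z = 9*8 + 196/9 = 72 + 196/9 = 844/9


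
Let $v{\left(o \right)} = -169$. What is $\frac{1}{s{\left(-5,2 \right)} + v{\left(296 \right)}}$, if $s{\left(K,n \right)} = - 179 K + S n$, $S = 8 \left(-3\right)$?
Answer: $\frac{1}{678} \approx 0.0014749$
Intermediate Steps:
$S = -24$
$s{\left(K,n \right)} = - 179 K - 24 n$
$\frac{1}{s{\left(-5,2 \right)} + v{\left(296 \right)}} = \frac{1}{\left(\left(-179\right) \left(-5\right) - 48\right) - 169} = \frac{1}{\left(895 - 48\right) - 169} = \frac{1}{847 - 169} = \frac{1}{678}$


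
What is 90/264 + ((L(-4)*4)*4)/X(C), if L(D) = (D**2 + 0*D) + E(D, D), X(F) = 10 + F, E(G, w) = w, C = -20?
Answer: -4149/220 ≈ -18.859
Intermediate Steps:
L(D) = D + D**2 (L(D) = (D**2 + 0*D) + D = (D**2 + 0) + D = D**2 + D = D + D**2)
90/264 + ((L(-4)*4)*4)/X(C) = 90/264 + ((-4*(1 - 4)*4)*4)/(10 - 20) = 90*(1/264) + ((-4*(-3)*4)*4)/(-10) = 15/44 + ((12*4)*4)*(-1/10) = 15/44 + (48*4)*(-1/10) = 15/44 + 192*(-1/10) = 15/44 - 96/5 = -4149/220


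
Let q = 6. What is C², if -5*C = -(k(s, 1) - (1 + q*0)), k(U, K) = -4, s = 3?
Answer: 1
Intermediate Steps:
C = -1 (C = -(-1)*(-4 - (1 + 6*0))/5 = -(-1)*(-4 - (1 + 0))/5 = -(-1)*(-4 - 1*1)/5 = -(-1)*(-4 - 1)/5 = -(-1)*(-5)/5 = -⅕*5 = -1)
C² = (-1)² = 1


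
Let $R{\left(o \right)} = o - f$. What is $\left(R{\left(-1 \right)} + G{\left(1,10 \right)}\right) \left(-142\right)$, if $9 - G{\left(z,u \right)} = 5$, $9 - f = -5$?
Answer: $1562$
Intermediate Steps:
$f = 14$ ($f = 9 - -5 = 9 + 5 = 14$)
$G{\left(z,u \right)} = 4$ ($G{\left(z,u \right)} = 9 - 5 = 4$)
$R{\left(o \right)} = -14 + o$ ($R{\left(o \right)} = o - 14 = -14 + o$)
$\left(R{\left(-1 \right)} + G{\left(1,10 \right)}\right) \left(-142\right) = \left(\left(-14 - 1\right) + 4\right) \left(-142\right) = \left(-15 + 4\right) \left(-142\right) = \left(-11\right) \left(-142\right) = 1562$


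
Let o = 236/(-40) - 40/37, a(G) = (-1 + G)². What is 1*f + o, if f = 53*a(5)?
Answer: 311177/370 ≈ 841.02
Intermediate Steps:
o = -2583/370 (o = 236*(-1/40) - 40*1/37 = -59/10 - 40/37 = -2583/370 ≈ -6.9811)
f = 848 (f = 53*(-1 + 5)² = 53*4² = 53*16 = 848)
1*f + o = 1*848 - 2583/370 = 848 - 2583/370 = 311177/370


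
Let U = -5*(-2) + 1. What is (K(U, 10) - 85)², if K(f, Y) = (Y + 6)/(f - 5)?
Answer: 61009/9 ≈ 6778.8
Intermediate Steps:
U = 11 (U = 10 + 1 = 11)
K(f, Y) = (6 + Y)/(-5 + f)
(K(U, 10) - 85)² = ((6 + 10)/(-5 + 11) - 85)² = (16/6 - 85)² = ((⅙)*16 - 85)² = (8/3 - 85)² = (-247/3)² = 61009/9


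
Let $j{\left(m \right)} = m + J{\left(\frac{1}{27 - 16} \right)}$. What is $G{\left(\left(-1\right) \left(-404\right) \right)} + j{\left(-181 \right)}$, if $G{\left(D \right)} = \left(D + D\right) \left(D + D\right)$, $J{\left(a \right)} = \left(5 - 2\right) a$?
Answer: $\frac{7179516}{11} \approx 6.5268 \cdot 10^{5}$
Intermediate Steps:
$J{\left(a \right)} = 3 a$
$G{\left(D \right)} = 4 D^{2}$ ($G{\left(D \right)} = 2 D 2 D = 4 D^{2}$)
$j{\left(m \right)} = \frac{3}{11} + m$ ($j{\left(m \right)} = m + \frac{3}{27 - 16} = m + \frac{3}{11} = \frac{3}{11} + m$)
$G{\left(\left(-1\right) \left(-404\right) \right)} + j{\left(-181 \right)} = 4 \left(\left(-1\right) \left(-404\right)\right)^{2} + \left(\frac{3}{11} - 181\right) = 4 \cdot 404^{2} - \frac{1988}{11} = 4 \cdot 163216 - \frac{1988}{11} = 652864 - \frac{1988}{11} = \frac{7179516}{11}$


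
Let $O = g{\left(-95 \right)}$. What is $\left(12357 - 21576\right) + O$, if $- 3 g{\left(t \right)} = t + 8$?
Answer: $-9190$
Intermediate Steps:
$g{\left(t \right)} = - \frac{8}{3} - \frac{t}{3}$ ($g{\left(t \right)} = - \frac{t + 8}{3} = - \frac{8 + t}{3} = - \frac{8}{3} - \frac{t}{3}$)
$O = 29$ ($O = - \frac{8}{3} - - \frac{95}{3} = - \frac{8}{3} + \frac{95}{3} = 29$)
$\left(12357 - 21576\right) + O = \left(12357 - 21576\right) + 29 = -9219 + 29 = -9190$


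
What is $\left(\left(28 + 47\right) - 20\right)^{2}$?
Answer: $3025$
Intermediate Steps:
$\left(\left(28 + 47\right) - 20\right)^{2} = \left(75 - 20\right)^{2} = 55^{2} = 3025$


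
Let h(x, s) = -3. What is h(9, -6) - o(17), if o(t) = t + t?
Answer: -37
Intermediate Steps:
o(t) = 2*t
h(9, -6) - o(17) = -3 - 2*17 = -3 - 1*34 = -3 - 34 = -37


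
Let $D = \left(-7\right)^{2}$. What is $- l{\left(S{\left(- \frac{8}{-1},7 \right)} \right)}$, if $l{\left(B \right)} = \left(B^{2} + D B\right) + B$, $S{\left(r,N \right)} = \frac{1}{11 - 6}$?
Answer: $- \frac{251}{25} \approx -10.04$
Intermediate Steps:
$D = 49$
$S{\left(r,N \right)} = \frac{1}{5}$
$l{\left(B \right)} = B^{2} + 50 B$ ($l{\left(B \right)} = \left(B^{2} + 49 B\right) + B = B^{2} + 50 B$)
$- l{\left(S{\left(- \frac{8}{-1},7 \right)} \right)} = - \frac{50 + \frac{1}{5}}{5} = - \frac{251}{5 \cdot 5} = \left(-1\right) \frac{251}{25} = - \frac{251}{25}$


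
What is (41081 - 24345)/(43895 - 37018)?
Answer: 16736/6877 ≈ 2.4336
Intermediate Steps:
(41081 - 24345)/(43895 - 37018) = 16736/6877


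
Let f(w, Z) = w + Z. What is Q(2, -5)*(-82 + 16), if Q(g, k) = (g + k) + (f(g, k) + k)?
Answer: 726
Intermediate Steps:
f(w, Z) = Z + w
Q(g, k) = 2*g + 3*k (Q(g, k) = (g + k) + ((k + g) + k) = (g + k) + ((g + k) + k) = (g + k) + (g + 2*k) = 2*g + 3*k)
Q(2, -5)*(-82 + 16) = (2*2 + 3*(-5))*(-82 + 16) = (4 - 15)*(-66) = -11*(-66) = 726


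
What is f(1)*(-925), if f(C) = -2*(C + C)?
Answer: 3700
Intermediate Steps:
f(C) = -4*C
f(1)*(-925) = -4*1*(-925) = -4*(-925) = 3700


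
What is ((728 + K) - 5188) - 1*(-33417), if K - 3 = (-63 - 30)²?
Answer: 37609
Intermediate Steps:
K = 8652 (K = 3 + (-63 - 30)² = 3 + (-93)² = 3 + 8649 = 8652)
((728 + K) - 5188) - 1*(-33417) = ((728 + 8652) - 5188) - 1*(-33417) = (9380 - 5188) + 33417 = 4192 + 33417 = 37609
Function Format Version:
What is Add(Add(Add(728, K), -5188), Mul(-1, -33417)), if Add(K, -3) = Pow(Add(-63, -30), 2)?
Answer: 37609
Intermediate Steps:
K = 8652 (K = Add(3, Pow(Add(-63, -30), 2)) = Add(3, Pow(-93, 2)) = Add(3, 8649) = 8652)
Add(Add(Add(728, K), -5188), Mul(-1, -33417)) = Add(Add(Add(728, 8652), -5188), Mul(-1, -33417)) = Add(Add(9380, -5188), 33417) = Add(4192, 33417) = 37609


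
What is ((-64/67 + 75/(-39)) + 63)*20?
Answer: 1047320/871 ≈ 1202.4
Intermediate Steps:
((-64/67 + 75/(-39)) + 63)*20 = ((-64*1/67 + 75*(-1/39)) + 63)*20 = ((-64/67 - 25/13) + 63)*20 = (-2507/871 + 63)*20 = (52366/871)*20 = 1047320/871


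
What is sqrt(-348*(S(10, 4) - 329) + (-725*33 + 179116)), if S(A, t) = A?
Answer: sqrt(266203) ≈ 515.95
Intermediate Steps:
sqrt(-348*(S(10, 4) - 329) + (-725*33 + 179116)) = sqrt(-348*(10 - 329) + (-725*33 + 179116)) = sqrt(-348*(-319) + (-23925 + 179116)) = sqrt(111012 + 155191) = sqrt(266203)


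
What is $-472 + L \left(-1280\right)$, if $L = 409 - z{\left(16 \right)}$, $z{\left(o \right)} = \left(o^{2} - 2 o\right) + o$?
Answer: $-216792$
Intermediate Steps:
$z{\left(o \right)} = o^{2} - o$
$L = 169$ ($L = 409 - 16 \left(-1 + 16\right) = 409 - 16 \cdot 15 = 409 - 240 = 169$)
$-472 + L \left(-1280\right) = -472 + 169 \left(-1280\right) = -472 - 216320 = -216792$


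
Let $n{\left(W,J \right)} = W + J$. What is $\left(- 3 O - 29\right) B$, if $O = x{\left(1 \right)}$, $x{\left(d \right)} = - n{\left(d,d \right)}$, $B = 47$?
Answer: $-1081$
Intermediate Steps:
$n{\left(W,J \right)} = J + W$
$x{\left(d \right)} = - 2 d$ ($x{\left(d \right)} = - (d + d) = - 2 d$)
$O = -2$ ($O = \left(-2\right) 1 = -2$)
$\left(- 3 O - 29\right) B = \left(\left(-3\right) \left(-2\right) - 29\right) 47 = \left(6 - 29\right) 47 = \left(-23\right) 47 = -1081$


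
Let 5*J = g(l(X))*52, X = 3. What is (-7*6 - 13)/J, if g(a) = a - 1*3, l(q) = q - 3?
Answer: 275/156 ≈ 1.7628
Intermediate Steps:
l(q) = -3 + q
g(a) = -3 + a (g(a) = a - 3 = -3 + a)
J = -156/5 (J = ((-3 + (-3 + 3))*52)/5 = ((-3 + 0)*52)/5 = (-3*52)/5 = (1/5)*(-156) = -156/5 ≈ -31.200)
(-7*6 - 13)/J = (-7*6 - 13)/(-156/5) = (-42 - 13)*(-5/156) = -55*(-5/156) = 275/156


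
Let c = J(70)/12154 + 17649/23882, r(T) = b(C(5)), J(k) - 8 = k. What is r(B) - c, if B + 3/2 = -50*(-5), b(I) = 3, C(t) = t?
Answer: 327208371/145130914 ≈ 2.2546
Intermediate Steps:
J(k) = 8 + k
B = 497/2 (B = -3/2 - 50*(-5) = -3/2 + 250 = 497/2 ≈ 248.50)
r(T) = 3
c = 108184371/145130914 (c = (8 + 70)/12154 + 17649/23882 = 78*(1/12154) + 17649*(1/23882) = 39/6077 + 17649/23882 = 108184371/145130914 ≈ 0.74543)
r(B) - c = 3 - 1*108184371/145130914 = 3 - 108184371/145130914 = 327208371/145130914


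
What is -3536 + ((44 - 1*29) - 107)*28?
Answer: -6112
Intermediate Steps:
-3536 + ((44 - 1*29) - 107)*28 = -3536 + ((44 - 29) - 107)*28 = -3536 + (15 - 107)*28 = -3536 - 92*28 = -3536 - 2576 = -6112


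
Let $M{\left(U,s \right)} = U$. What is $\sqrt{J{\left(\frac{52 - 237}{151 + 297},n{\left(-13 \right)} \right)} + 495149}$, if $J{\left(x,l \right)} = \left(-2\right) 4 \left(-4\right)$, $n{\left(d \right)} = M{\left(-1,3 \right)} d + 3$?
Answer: $\sqrt{495181} \approx 703.69$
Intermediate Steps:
$n{\left(d \right)} = 3 - d$ ($n{\left(d \right)} = - d + 3 = 3 - d$)
$J{\left(x,l \right)} = 32$ ($J{\left(x,l \right)} = \left(-8\right) \left(-4\right) = 32$)
$\sqrt{J{\left(\frac{52 - 237}{151 + 297},n{\left(-13 \right)} \right)} + 495149} = \sqrt{32 + 495149} = \sqrt{495181}$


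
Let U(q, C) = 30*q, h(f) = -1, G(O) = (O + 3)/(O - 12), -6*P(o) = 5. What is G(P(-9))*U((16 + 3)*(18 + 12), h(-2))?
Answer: -222300/77 ≈ -2887.0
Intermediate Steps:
P(o) = -5/6 (P(o) = -1/6*5 = -5/6)
G(O) = (3 + O)/(-12 + O)
G(P(-9))*U((16 + 3)*(18 + 12), h(-2)) = ((3 - 5/6)/(-12 - 5/6))*(30*((16 + 3)*(18 + 12))) = ((13/6)/(-77/6))*(30*(19*30)) = (-6/77*13/6)*(30*570) = -13/77*17100 = -222300/77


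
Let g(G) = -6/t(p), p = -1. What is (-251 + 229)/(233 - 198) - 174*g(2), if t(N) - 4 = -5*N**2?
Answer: -36562/35 ≈ -1044.6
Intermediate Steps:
t(N) = 4 - 5*N**2
g(G) = 6 (g(G) = -6/(4 - 5*(-1)**2) = -6/(4 - 5*1) = -6/(4 - 5) = -6/(-1) = -6*(-1) = 6)
(-251 + 229)/(233 - 198) - 174*g(2) = (-251 + 229)/(233 - 198) - 174*6 = -22/35 - 1044 = -36562/35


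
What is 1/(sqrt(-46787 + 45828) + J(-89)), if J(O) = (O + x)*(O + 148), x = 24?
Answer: -3835/14708184 - I*sqrt(959)/14708184 ≈ -0.00026074 - 2.1055e-6*I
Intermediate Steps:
J(O) = (24 + O)*(148 + O) (J(O) = (O + 24)*(O + 148) = (24 + O)*(148 + O))
1/(sqrt(-46787 + 45828) + J(-89)) = 1/(sqrt(-46787 + 45828) + (3552 + (-89)**2 + 172*(-89))) = 1/(sqrt(-959) + (3552 + 7921 - 15308)) = 1/(I*sqrt(959) - 3835) = 1/(-3835 + I*sqrt(959))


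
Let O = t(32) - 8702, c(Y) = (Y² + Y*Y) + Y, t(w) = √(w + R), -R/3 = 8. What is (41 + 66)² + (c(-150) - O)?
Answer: 65001 - 2*√2 ≈ 64998.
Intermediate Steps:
R = -24 (R = -3*8 = -24)
t(w) = √(-24 + w) (t(w) = √(w - 24) = √(-24 + w))
c(Y) = Y + 2*Y² (c(Y) = (Y² + Y²) + Y = 2*Y² + Y = Y + 2*Y²)
O = -8702 + 2*√2 (O = √(-24 + 32) - 8702 = √8 - 8702 = 2*√2 - 8702 = -8702 + 2*√2 ≈ -8699.2)
(41 + 66)² + (c(-150) - O) = (41 + 66)² + (-150*(1 + 2*(-150)) - (-8702 + 2*√2)) = 107² + (-150*(1 - 300) + (8702 - 2*√2)) = 11449 + (-150*(-299) + (8702 - 2*√2)) = 11449 + (44850 + (8702 - 2*√2)) = 11449 + (53552 - 2*√2) = 65001 - 2*√2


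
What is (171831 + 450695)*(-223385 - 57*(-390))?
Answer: -125224217530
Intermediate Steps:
(171831 + 450695)*(-223385 - 57*(-390)) = 622526*(-223385 + 22230) = 622526*(-201155) = -125224217530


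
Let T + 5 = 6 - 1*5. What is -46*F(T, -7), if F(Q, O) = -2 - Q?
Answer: -92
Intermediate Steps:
T = -4 (T = -5 + (6 - 1*5) = -5 + (6 - 5) = -5 + 1 = -4)
-46*F(T, -7) = -46*(-2 - 1*(-4)) = -46*(-2 + 4) = -46*2 = -92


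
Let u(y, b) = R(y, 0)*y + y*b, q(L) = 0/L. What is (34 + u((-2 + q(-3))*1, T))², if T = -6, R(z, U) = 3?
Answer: 1600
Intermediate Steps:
q(L) = 0
u(y, b) = 3*y + b*y (u(y, b) = 3*y + y*b = 3*y + b*y)
(34 + u((-2 + q(-3))*1, T))² = (34 + ((-2 + 0)*1)*(3 - 6))² = (34 - 2*1*(-3))² = (34 - 2*(-3))² = (34 + 6)² = 40² = 1600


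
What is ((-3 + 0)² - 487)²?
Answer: 228484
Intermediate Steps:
((-3 + 0)² - 487)² = ((-3)² - 487)² = (9 - 487)² = (-478)² = 228484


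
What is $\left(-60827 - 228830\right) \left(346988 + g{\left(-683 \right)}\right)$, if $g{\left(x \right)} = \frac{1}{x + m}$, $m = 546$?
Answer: $- \frac{13769527637235}{137} \approx -1.0051 \cdot 10^{11}$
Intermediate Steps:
$g{\left(x \right)} = \frac{1}{546 + x}$ ($g{\left(x \right)} = \frac{1}{x + 546} = \frac{1}{546 + x}$)
$\left(-60827 - 228830\right) \left(346988 + g{\left(-683 \right)}\right) = \left(-60827 - 228830\right) \left(346988 + \frac{1}{546 - 683}\right) = - 289657 \left(346988 + \frac{1}{-137}\right) = - 289657 \left(346988 - \frac{1}{137}\right) = \left(-289657\right) \frac{47537355}{137} = - \frac{13769527637235}{137}$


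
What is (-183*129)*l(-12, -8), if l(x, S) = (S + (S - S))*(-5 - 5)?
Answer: -1888560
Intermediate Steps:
l(x, S) = -10*S (l(x, S) = (S + 0)*(-10) = S*(-10) = -10*S)
(-183*129)*l(-12, -8) = (-183*129)*(-10*(-8)) = -23607*80 = -1888560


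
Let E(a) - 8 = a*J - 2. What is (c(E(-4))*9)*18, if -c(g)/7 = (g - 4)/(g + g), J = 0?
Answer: -189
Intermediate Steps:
E(a) = 6 (E(a) = 8 + (a*0 - 2) = 8 + (0 - 2) = 8 - 2 = 6)
c(g) = -7*(-4 + g)/(2*g) (c(g) = -7*(g - 4)/(g + g) = -7*(-4 + g)/(2*g))
(c(E(-4))*9)*18 = ((-7/2 + 14/6)*9)*18 = ((-7/2 + 14*(⅙))*9)*18 = ((-7/2 + 7/3)*9)*18 = -7/6*9*18 = -21/2*18 = -189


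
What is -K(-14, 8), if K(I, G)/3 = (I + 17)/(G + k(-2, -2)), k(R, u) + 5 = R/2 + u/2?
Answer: -9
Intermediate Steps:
k(R, u) = -5 + R/2 + u/2 (k(R, u) = -5 + (R/2 + u/2) = -5 + R/2 + u/2)
K(I, G) = 3*(17 + I)/(-7 + G) (K(I, G) = 3*((I + 17)/(G + (-5 + (½)*(-2) + (½)*(-2)))) = 3*((17 + I)/(G + (-5 - 1 - 1))) = 3*((17 + I)/(G - 7)) = 3*((17 + I)/(-7 + G)) = 3*(17 + I)/(-7 + G))
-K(-14, 8) = -3*(17 - 14)/(-7 + 8) = -3*3/1 = -3*3 = -1*9 = -9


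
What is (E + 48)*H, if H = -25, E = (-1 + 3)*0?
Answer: -1200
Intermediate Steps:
E = 0 (E = 2*0 = 0)
(E + 48)*H = (0 + 48)*(-25) = 48*(-25) = -1200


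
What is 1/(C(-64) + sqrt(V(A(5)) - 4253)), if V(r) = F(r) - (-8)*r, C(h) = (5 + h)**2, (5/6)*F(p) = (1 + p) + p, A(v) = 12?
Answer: 3481/12121488 - I*sqrt(4127)/12121488 ≈ 0.00028718 - 5.2998e-6*I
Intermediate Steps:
F(p) = 6/5 + 12*p/5 (F(p) = 6*((1 + p) + p)/5 = 6*(1 + 2*p)/5 = 6/5 + 12*p/5)
V(r) = 6/5 + 52*r/5 (V(r) = (6/5 + 12*r/5) - (-8)*r = (6/5 + 12*r/5) + 8*r = 6/5 + 52*r/5)
1/(C(-64) + sqrt(V(A(5)) - 4253)) = 1/((5 - 64)**2 + sqrt((6/5 + (52/5)*12) - 4253)) = 1/((-59)**2 + sqrt((6/5 + 624/5) - 4253)) = 1/(3481 + sqrt(126 - 4253)) = 1/(3481 + sqrt(-4127)) = 1/(3481 + I*sqrt(4127))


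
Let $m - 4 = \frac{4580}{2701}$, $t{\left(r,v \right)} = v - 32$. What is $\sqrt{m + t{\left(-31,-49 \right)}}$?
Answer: $\frac{i \sqrt{549375297}}{2701} \approx 8.6778 i$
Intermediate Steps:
$t{\left(r,v \right)} = -32 + v$
$m = \frac{15384}{2701}$ ($m = 4 + \frac{4580}{2701} = \frac{15384}{2701} \approx 5.6957$)
$\sqrt{m + t{\left(-31,-49 \right)}} = \sqrt{\frac{15384}{2701} - 81} = \sqrt{- \frac{203397}{2701}} = \frac{i \sqrt{549375297}}{2701}$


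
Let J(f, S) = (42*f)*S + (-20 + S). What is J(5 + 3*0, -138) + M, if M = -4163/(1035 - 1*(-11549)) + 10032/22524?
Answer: -688241748911/23620168 ≈ -29138.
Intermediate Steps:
J(f, S) = -20 + S + 42*S*f (J(f, S) = 42*S*f + (-20 + S) = -20 + S + 42*S*f)
M = 2706273/23620168 (M = -4163/(1035 + 11549) + 10032*(1/22524) = -4163/12584 + 836/1877 = 2706273/23620168 ≈ 0.11457)
J(5 + 3*0, -138) + M = (-20 - 138 + 42*(-138)*(5 + 3*0)) + 2706273/23620168 = (-20 - 138 + 42*(-138)*(5 + 0)) + 2706273/23620168 = (-20 - 138 + 42*(-138)*5) + 2706273/23620168 = (-20 - 138 - 28980) + 2706273/23620168 = -29138 + 2706273/23620168 = -688241748911/23620168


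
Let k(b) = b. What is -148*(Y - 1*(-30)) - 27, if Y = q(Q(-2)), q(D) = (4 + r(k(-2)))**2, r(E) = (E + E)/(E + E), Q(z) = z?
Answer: -8167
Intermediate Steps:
r(E) = 1 (r(E) = (2*E)/((2*E)) = (2*E)*(1/(2*E)) = 1)
q(D) = 25 (q(D) = (4 + 1)**2 = 5**2 = 25)
Y = 25
-148*(Y - 1*(-30)) - 27 = -148*(25 - 1*(-30)) - 27 = -148*(25 + 30) - 27 = -148*55 - 27 = -8140 - 27 = -8167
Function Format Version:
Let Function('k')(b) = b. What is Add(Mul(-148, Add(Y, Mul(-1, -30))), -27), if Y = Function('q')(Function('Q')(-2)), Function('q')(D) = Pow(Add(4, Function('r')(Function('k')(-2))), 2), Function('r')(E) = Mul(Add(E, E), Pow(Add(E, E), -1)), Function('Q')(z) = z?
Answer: -8167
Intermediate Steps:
Function('r')(E) = 1 (Function('r')(E) = Mul(Mul(2, E), Pow(Mul(2, E), -1)) = Mul(Mul(2, E), Mul(Rational(1, 2), Pow(E, -1))) = 1)
Function('q')(D) = 25 (Function('q')(D) = Pow(Add(4, 1), 2) = Pow(5, 2) = 25)
Y = 25
Add(Mul(-148, Add(Y, Mul(-1, -30))), -27) = Add(Mul(-148, Add(25, Mul(-1, -30))), -27) = Add(Mul(-148, Add(25, 30)), -27) = Add(Mul(-148, 55), -27) = Add(-8140, -27) = -8167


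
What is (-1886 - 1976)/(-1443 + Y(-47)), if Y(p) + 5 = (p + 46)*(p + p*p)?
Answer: 1931/1805 ≈ 1.0698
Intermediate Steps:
Y(p) = -5 + (46 + p)*(p + p²) (Y(p) = -5 + (p + 46)*(p + p*p) = -5 + (46 + p)*(p + p²))
(-1886 - 1976)/(-1443 + Y(-47)) = (-1886 - 1976)/(-1443 + (-5 + (-47)³ + 46*(-47) + 47*(-47)²)) = -3862/(-1443 + (-5 - 103823 - 2162 + 47*2209)) = -3862/(-1443 + (-5 - 103823 - 2162 + 103823)) = -3862/(-1443 - 2167) = -3862/(-3610) = -3862*(-1/3610) = 1931/1805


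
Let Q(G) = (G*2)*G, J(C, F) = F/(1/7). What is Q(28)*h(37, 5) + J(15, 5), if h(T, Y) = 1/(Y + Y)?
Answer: 959/5 ≈ 191.80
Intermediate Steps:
J(C, F) = 7*F (J(C, F) = F/(⅐) = F*7 = 7*F)
Q(G) = 2*G² (Q(G) = (2*G)*G = 2*G²)
h(T, Y) = 1/(2*Y)
Q(28)*h(37, 5) + J(15, 5) = (2*28²)*((½)/5) + 7*5 = (2*784)*((½)*(⅕)) + 35 = 1568*(⅒) + 35 = 784/5 + 35 = 959/5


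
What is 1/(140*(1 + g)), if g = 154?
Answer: 1/21700 ≈ 4.6083e-5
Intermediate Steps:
1/(140*(1 + g)) = 1/(140*(1 + 154)) = 1/(140*155) = 1/21700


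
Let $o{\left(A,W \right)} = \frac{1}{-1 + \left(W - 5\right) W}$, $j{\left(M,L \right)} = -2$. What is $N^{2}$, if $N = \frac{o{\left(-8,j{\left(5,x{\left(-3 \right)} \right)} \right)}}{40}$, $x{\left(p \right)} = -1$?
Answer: $\frac{1}{270400} \approx 3.6982 \cdot 10^{-6}$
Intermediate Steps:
$o{\left(A,W \right)} = \frac{1}{-1 + W \left(-5 + W\right)}$ ($o{\left(A,W \right)} = \frac{1}{-1 + \left(-5 + W\right) W} = \frac{1}{-1 + W \left(-5 + W\right)}$)
$N = \frac{1}{520}$ ($N = \frac{1}{\left(-1 + \left(-2\right)^{2} - -10\right) 40} = \frac{1}{-1 + 4 + 10} \cdot \frac{1}{40} = \frac{1}{13} \cdot \frac{1}{40} = \frac{1}{520} \approx 0.0019231$)
$N^{2} = \left(\frac{1}{520}\right)^{2} = \frac{1}{270400}$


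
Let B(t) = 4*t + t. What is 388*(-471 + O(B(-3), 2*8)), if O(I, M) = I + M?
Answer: -182360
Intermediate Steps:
B(t) = 5*t
388*(-471 + O(B(-3), 2*8)) = 388*(-471 + (5*(-3) + 2*8)) = 388*(-471 + (-15 + 16)) = 388*(-471 + 1) = 388*(-470) = -182360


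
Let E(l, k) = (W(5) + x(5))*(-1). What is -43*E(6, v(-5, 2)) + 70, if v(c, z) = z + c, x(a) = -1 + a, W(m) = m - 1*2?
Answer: 371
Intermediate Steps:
W(m) = -2 + m (W(m) = m - 2 = -2 + m)
v(c, z) = c + z
E(l, k) = -7 (E(l, k) = ((-2 + 5) + (-1 + 5))*(-1) = (3 + 4)*(-1) = 7*(-1) = -7)
-43*E(6, v(-5, 2)) + 70 = -43*(-7) + 70 = 301 + 70 = 371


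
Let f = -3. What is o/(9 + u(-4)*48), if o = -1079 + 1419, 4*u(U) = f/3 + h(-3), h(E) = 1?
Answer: 340/9 ≈ 37.778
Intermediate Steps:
u(U) = 0 (u(U) = (-3/3 + 1)/4 = (-3*1/3 + 1)/4 = (-1 + 1)/4 = (1/4)*0 = 0)
o = 340
o/(9 + u(-4)*48) = 340/(9 + 0*48) = 340/(9 + 0) = 340/9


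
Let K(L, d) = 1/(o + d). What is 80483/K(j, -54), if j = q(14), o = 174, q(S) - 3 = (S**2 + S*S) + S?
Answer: 9657960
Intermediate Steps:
q(S) = 3 + S + 2*S**2 (q(S) = 3 + ((S**2 + S*S) + S) = 3 + ((S**2 + S**2) + S) = 3 + (2*S**2 + S) = 3 + (S + 2*S**2) = 3 + S + 2*S**2)
j = 409 (j = 3 + 14 + 2*14**2 = 3 + 14 + 2*196 = 3 + 14 + 392 = 409)
K(L, d) = 1/(174 + d)
80483/K(j, -54) = 80483/(1/(174 - 54)) = 80483/(1/120) = 80483*120 = 9657960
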